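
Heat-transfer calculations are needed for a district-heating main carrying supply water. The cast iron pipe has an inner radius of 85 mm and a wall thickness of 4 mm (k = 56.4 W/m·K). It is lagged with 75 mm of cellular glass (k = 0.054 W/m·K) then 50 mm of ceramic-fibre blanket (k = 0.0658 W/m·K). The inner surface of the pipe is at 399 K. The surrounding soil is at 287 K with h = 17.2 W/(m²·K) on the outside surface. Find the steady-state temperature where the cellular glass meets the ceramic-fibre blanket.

T ≈ 318 K

Per-layer cylindrical resistances, series-summed:
R_cast iron pipe wall = ln(89/85)/(2π×56.4×1) = 1.298×10^-4 K/W
R_cellular glass = ln(164/89)/(2π×0.054×1) = 1.801 K/W
R_ceramic-fibre blanket = ln(214/164)/(2π×0.0658×1) = 0.6437 K/W
R_outer film = 1/(h_o·2πr_oL) = 1/(17.2×2π×0.214×1) = 0.04324 K/W
R_total = 2.489 K/W
Q = ΔT/R_total = 112/2.489
Q = 45 W/m
T_interface = T_inner − Q·ΣR(inner→interface) = 399 − 45×1.802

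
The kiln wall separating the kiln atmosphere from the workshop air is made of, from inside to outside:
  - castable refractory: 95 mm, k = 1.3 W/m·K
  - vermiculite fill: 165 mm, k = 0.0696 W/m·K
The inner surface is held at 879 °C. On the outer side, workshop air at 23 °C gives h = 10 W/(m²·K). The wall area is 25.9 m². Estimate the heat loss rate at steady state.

Treating each layer as a thermal resistance in series:
R_castable refractory = L/(kA) = 0.095/(1.3×25.9) = 0.002822 K/W
R_vermiculite fill = L/(kA) = 0.165/(0.0696×25.9) = 0.09153 K/W
R_outer film = 1/(h_o·A) = 1/(10×25.9) = 0.003861 K/W
R_total = 0.09821 K/W
Q = ΔT / R_total = 856 / 0.09821

Q ≈ 8720 W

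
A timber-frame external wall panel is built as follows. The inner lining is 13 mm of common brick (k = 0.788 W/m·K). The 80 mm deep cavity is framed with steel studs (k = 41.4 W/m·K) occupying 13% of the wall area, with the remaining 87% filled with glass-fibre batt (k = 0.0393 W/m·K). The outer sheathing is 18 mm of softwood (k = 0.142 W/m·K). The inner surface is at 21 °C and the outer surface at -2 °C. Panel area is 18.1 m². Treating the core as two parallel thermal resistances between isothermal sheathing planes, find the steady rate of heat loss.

Sheathing layers in series; stud and cavity paths in parallel between them.
R_inner = 0.013/(0.788×18.1) = 9.115×10^-4 K/W
R_stud  = 0.08/(41.4×0.13×18.1) = 8.212×10^-4 K/W
R_cav   = 0.08/(0.0393×0.87×18.1) = 0.1293 K/W
1/R_core = 1/R_stud + 1/R_cav → R_core = 8.161×10^-4 K/W
R_outer = 0.018/(0.142×18.1) = 0.007003 K/W
R_total = 0.008731 K/W
Q = ΔT/R_total = 23/0.008731

Q ≈ 2630 W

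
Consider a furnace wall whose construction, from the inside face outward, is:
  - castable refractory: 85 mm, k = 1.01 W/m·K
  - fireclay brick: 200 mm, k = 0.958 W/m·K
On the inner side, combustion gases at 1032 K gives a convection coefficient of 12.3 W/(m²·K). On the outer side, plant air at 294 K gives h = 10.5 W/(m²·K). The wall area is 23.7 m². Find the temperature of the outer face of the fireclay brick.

T ≈ 444 K

Model the wall as resistances in series:
R_inner film = 1/(h_i·A) = 1/(12.3×23.7) = 0.00343 K/W
R_castable refractory = L/(kA) = 0.085/(1.01×23.7) = 0.003551 K/W
R_fireclay brick = L/(kA) = 0.2/(0.958×23.7) = 0.008809 K/W
R_outer film = 1/(h_o·A) = 1/(10.5×23.7) = 0.004018 K/W
R_total = 0.01981 K/W;  Q = ΔT/R_total = 738/0.01981 = 37260 W
T_interface = T_inner − Q·ΣR(inner→interface) = 1032 − 37300×0.01579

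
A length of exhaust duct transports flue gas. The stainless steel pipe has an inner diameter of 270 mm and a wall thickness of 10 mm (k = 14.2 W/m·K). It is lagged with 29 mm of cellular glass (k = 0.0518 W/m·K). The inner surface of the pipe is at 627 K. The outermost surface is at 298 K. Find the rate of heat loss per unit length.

Radial resistances (cylindrical: R_cond = ln(r_o/r_i)/(2πkL), R_conv = 1/(h·2πrL)):
R_stainless steel pipe wall = ln(145/135)/(2π×14.2×1) = 8.009×10^-4 K/W
R_cellular glass = ln(174/145)/(2π×0.0518×1) = 0.5602 K/W
R_total = 0.561 K/W
Q = ΔT/R_total = 329/0.561

q′ ≈ 586 W/m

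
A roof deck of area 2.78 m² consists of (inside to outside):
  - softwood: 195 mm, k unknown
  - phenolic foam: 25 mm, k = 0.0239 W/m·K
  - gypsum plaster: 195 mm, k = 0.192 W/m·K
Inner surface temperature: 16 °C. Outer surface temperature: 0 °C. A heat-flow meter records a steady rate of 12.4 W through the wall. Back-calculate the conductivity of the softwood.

Thermal resistances in series:
R_phenolic foam = L/(kA) = 0.025/(0.0239×2.78) = 0.3763 K/W
R_gypsum plaster = L/(kA) = 0.195/(0.192×2.78) = 0.3653 K/W
Sum of known resistances R_other = 0.7416 K/W
Total R = ΔT/Q = 16/12.4 = 1.29 K/W
R_softwood = R_total − R_other = 0.5487 K/W
k = L/(R·A) = 0.195/(0.5487×2.78)

k ≈ 0.128 W/(m·K)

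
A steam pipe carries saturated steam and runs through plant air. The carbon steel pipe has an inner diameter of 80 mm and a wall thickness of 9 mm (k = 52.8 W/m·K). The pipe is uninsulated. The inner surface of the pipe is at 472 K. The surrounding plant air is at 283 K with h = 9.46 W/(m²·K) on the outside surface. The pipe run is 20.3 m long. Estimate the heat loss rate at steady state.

For a radial system each layer contributes R = ln(r_out/r_in)/(2πkL); films add R = 1/(hA).
R_carbon steel pipe wall = ln(49/40)/(2π×52.8×20.3) = 3.013×10^-5 K/W
R_outer film = 1/(h_o·2πr_oL) = 1/(9.46×2π×0.049×20.3) = 0.01691 K/W
R_total = 0.01694 K/W
Q = ΔT/R_total = 189/0.01694

Q ≈ 11200 W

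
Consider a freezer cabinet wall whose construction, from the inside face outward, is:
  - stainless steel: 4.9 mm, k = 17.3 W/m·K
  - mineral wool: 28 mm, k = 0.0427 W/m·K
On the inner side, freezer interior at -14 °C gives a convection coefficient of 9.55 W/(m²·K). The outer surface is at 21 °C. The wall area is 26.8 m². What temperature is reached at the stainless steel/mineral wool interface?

Series thermal resistances:
R_inner film = 1/(h_i·A) = 1/(9.55×26.8) = 0.003907 K/W
R_stainless steel = L/(kA) = 0.0049/(17.3×26.8) = 1.057×10^-5 K/W
R_mineral wool = L/(kA) = 0.028/(0.0427×26.8) = 0.02447 K/W
R_total = 0.02839 K/W;  Q = ΔT/R_total = 35/0.02839 = 1233 W
T_interface = T_inner + Q·ΣR(inner→interface) = -14 + 1230×0.003918

T ≈ -9.17 °C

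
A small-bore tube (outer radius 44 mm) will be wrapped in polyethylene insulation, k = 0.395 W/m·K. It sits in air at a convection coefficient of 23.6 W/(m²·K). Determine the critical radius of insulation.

For a cylinder r_cr = k/h = 0.395/23.6
r_cr = 16.7 mm; since the bare radius (44 mm) is above r_cr, any added insulation will reduce heat loss.

r_cr ≈ 16.7 mm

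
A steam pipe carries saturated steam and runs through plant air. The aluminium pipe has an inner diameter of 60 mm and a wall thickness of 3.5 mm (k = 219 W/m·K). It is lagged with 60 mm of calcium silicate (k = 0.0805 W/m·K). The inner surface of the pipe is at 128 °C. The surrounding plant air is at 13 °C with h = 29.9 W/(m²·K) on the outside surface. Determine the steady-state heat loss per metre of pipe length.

q′ ≈ 55.1 W/m

Per-layer cylindrical resistances, series-summed:
R_aluminium pipe wall = ln(33.5/30)/(2π×219×1) = 8.019×10^-5 K/W
R_calcium silicate = ln(93.5/33.5)/(2π×0.0805×1) = 2.029 K/W
R_outer film = 1/(h_o·2πr_oL) = 1/(29.9×2π×0.0935×1) = 0.05693 K/W
R_total = 2.086 K/W
Q = ΔT/R_total = 115/2.086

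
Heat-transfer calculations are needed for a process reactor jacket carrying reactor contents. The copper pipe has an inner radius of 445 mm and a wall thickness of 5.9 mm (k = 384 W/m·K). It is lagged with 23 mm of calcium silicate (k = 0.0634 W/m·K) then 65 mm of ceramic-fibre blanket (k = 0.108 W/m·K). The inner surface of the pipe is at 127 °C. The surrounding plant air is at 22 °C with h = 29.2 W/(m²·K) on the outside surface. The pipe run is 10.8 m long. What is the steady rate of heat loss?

Q ≈ 3500 W

Per-layer cylindrical resistances, series-summed:
R_copper pipe wall = ln(450.9/445)/(2π×384×10.8) = 5.055×10^-7 K/W
R_calcium silicate = ln(473.9/450.9)/(2π×0.0634×10.8) = 0.01156 K/W
R_ceramic-fibre blanket = ln(538.9/473.9)/(2π×0.108×10.8) = 0.01754 K/W
R_outer film = 1/(h_o·2πr_oL) = 1/(29.2×2π×0.5389×10.8) = 9.365×10^-4 K/W
R_total = 0.03004 K/W
Q = ΔT/R_total = 105/0.03004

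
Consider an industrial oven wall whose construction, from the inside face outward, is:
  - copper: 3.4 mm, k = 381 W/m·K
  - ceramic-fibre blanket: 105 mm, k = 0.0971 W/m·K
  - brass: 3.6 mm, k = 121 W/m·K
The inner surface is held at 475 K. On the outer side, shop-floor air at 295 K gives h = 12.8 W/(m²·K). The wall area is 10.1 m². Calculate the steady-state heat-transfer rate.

Series thermal resistances:
R_copper = L/(kA) = 0.0034/(381×10.1) = 8.836×10^-7 K/W
R_ceramic-fibre blanket = L/(kA) = 0.105/(0.0971×10.1) = 0.1071 K/W
R_brass = L/(kA) = 0.0036/(121×10.1) = 2.946×10^-6 K/W
R_outer film = 1/(h_o·A) = 1/(12.8×10.1) = 0.007735 K/W
R_total = 0.1148 K/W
Q = ΔT / R_total = 180 / 0.1148

Q ≈ 1570 W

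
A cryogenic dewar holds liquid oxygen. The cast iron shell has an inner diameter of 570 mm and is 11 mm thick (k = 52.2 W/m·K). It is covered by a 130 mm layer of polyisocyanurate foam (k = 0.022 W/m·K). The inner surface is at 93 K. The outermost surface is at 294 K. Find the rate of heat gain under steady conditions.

Q ≈ 53.9 W

For a spherical shell R = (1/r₁ − 1/r₂)/(4πk); film R = 1/(h·4πr²). In series:
R_cast iron shell = (1/0.285 − 1/0.296)/(4π×52.2) = 1.988×10^-4 K/W
R_polyisocyanurate foam = (1/0.296 − 1/0.426)/(4π×0.022) = 3.729 K/W
R_total = 3.729 K/W
Q = ΔT/R_total = 201/3.729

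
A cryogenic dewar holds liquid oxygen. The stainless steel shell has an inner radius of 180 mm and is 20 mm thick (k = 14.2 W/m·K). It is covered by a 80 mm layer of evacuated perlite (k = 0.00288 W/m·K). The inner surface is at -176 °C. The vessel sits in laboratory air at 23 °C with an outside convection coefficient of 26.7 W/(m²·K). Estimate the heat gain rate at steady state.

For a spherical shell R = (1/r₁ − 1/r₂)/(4πk); film R = 1/(h·4πr²). In series:
R_stainless steel shell = (1/0.18 − 1/0.2)/(4π×14.2) = 0.003113 K/W
R_evacuated perlite = (1/0.2 − 1/0.28)/(4π×0.00288) = 39.47 K/W
R_outer film = 1/(h·4πr_o²) = 1/(26.7×4π×0.28²) = 0.03802 K/W
R_total = 39.51 K/W
Q = ΔT/R_total = 199/39.51

Q ≈ 5.04 W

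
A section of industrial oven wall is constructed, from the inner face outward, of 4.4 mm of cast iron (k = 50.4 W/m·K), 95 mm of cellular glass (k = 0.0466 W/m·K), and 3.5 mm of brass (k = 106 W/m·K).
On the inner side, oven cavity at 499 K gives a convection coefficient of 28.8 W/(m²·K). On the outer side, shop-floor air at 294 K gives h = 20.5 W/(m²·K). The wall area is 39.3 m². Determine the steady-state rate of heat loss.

Q ≈ 3800 W

Treating each layer as a thermal resistance in series:
R_inner film = 1/(h_i·A) = 1/(28.8×39.3) = 8.835×10^-4 K/W
R_cast iron = L/(kA) = 0.0044/(50.4×39.3) = 2.221×10^-6 K/W
R_cellular glass = L/(kA) = 0.095/(0.0466×39.3) = 0.05187 K/W
R_brass = L/(kA) = 0.0035/(106×39.3) = 8.402×10^-7 K/W
R_outer film = 1/(h_o·A) = 1/(20.5×39.3) = 0.001241 K/W
R_total = 0.054 K/W
Q = ΔT / R_total = 205 / 0.054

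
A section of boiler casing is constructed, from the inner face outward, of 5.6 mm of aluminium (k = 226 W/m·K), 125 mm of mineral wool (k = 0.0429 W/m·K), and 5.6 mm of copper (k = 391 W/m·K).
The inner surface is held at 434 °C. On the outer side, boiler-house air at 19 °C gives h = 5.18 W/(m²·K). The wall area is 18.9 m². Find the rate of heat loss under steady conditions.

Treating each layer as a thermal resistance in series:
R_aluminium = L/(kA) = 0.0056/(226×18.9) = 1.311×10^-6 K/W
R_mineral wool = L/(kA) = 0.125/(0.0429×18.9) = 0.1542 K/W
R_copper = L/(kA) = 0.0056/(391×18.9) = 7.578×10^-7 K/W
R_outer film = 1/(h_o·A) = 1/(5.18×18.9) = 0.01021 K/W
R_total = 0.1644 K/W
Q = ΔT / R_total = 415 / 0.1644

Q ≈ 2520 W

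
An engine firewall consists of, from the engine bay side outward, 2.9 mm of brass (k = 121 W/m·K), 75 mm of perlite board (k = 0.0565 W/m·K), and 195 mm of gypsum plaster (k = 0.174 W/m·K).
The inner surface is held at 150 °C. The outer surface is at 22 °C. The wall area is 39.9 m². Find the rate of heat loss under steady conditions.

Q ≈ 2090 W

Model the wall as resistances in series:
R_brass = L/(kA) = 0.0029/(121×39.9) = 6.007×10^-7 K/W
R_perlite board = L/(kA) = 0.075/(0.0565×39.9) = 0.03327 K/W
R_gypsum plaster = L/(kA) = 0.195/(0.174×39.9) = 0.02809 K/W
R_total = 0.06136 K/W
Q = ΔT / R_total = 128 / 0.06136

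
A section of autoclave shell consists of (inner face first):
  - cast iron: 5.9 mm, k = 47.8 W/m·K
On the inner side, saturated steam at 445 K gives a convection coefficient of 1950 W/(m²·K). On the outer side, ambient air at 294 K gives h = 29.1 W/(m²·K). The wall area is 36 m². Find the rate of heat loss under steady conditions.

Q ≈ 155000 W

Treating each layer as a thermal resistance in series:
R_inner film = 1/(h_i·A) = 1/(1950×36) = 1.425×10^-5 K/W
R_cast iron = L/(kA) = 0.0059/(47.8×36) = 3.429×10^-6 K/W
R_outer film = 1/(h_o·A) = 1/(29.1×36) = 9.546×10^-4 K/W
R_total = 9.722×10^-4 K/W
Q = ΔT / R_total = 151 / 9.722×10^-4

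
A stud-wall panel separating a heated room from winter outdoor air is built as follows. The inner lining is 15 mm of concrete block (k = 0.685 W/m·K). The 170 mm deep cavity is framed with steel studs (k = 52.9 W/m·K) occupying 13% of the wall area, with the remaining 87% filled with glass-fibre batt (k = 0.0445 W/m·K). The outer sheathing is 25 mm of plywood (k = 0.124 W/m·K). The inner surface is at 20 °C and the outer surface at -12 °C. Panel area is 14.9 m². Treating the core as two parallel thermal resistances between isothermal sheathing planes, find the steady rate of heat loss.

Sheathing layers in series; stud and cavity paths in parallel between them.
R_inner = 0.015/(0.685×14.9) = 0.00147 K/W
R_stud  = 0.17/(52.9×0.13×14.9) = 0.001659 K/W
R_cav   = 0.17/(0.0445×0.87×14.9) = 0.2947 K/W
1/R_core = 1/R_stud + 1/R_cav → R_core = 0.00165 K/W
R_outer = 0.025/(0.124×14.9) = 0.01353 K/W
R_total = 0.01665 K/W
Q = ΔT/R_total = 32/0.01665

Q ≈ 1920 W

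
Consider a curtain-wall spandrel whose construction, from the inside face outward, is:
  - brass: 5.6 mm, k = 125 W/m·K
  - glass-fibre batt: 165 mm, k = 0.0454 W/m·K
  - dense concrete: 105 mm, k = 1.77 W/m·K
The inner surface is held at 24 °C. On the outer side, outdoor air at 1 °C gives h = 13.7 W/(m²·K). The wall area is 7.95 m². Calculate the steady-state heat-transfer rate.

Q ≈ 48.5 W

Treating each layer as a thermal resistance in series:
R_brass = L/(kA) = 0.0056/(125×7.95) = 5.635×10^-6 K/W
R_glass-fibre batt = L/(kA) = 0.165/(0.0454×7.95) = 0.4572 K/W
R_dense concrete = L/(kA) = 0.105/(1.77×7.95) = 0.007462 K/W
R_outer film = 1/(h_o·A) = 1/(13.7×7.95) = 0.009181 K/W
R_total = 0.4738 K/W
Q = ΔT / R_total = 23 / 0.4738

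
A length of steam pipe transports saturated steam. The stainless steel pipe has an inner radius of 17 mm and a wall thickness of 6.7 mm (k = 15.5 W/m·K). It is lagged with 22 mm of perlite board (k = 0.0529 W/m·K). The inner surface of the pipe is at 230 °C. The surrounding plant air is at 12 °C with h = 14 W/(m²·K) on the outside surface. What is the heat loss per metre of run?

q′ ≈ 97.9 W/m

Cylindrical conduction, so R = ln(r₂/r₁)/(2πkL) per layer, in series:
R_stainless steel pipe wall = ln(23.7/17)/(2π×15.5×1) = 0.003412 K/W
R_perlite board = ln(45.7/23.7)/(2π×0.0529×1) = 1.976 K/W
R_outer film = 1/(h_o·2πr_oL) = 1/(14×2π×0.0457×1) = 0.2488 K/W
R_total = 2.228 K/W
Q = ΔT/R_total = 218/2.228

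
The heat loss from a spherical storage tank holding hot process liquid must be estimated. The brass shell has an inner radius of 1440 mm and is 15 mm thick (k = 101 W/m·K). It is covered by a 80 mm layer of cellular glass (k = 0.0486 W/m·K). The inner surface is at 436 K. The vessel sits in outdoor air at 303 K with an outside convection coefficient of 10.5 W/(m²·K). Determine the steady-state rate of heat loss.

Q ≈ 2150 W

Spherical conduction: R = (1/r_in − 1/r_out)/(4πk) per layer; series-sum.
R_brass shell = (1/1.44 − 1/1.455)/(4π×101) = 5.641×10^-6 K/W
R_cellular glass = (1/1.455 − 1/1.535)/(4π×0.0486) = 0.05865 K/W
R_outer film = 1/(h·4πr_o²) = 1/(10.5×4π×1.535²) = 0.003217 K/W
R_total = 0.06187 K/W
Q = ΔT/R_total = 133/0.06187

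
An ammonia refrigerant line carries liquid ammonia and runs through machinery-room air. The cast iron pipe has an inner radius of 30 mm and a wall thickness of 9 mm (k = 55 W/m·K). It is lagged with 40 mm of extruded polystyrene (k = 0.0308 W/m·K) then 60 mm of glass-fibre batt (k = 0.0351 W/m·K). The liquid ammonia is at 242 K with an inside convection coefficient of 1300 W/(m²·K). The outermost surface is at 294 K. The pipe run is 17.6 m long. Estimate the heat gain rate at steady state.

Q ≈ 147 W

For a radial system each layer contributes R = ln(r_out/r_in)/(2πkL); films add R = 1/(hA).
R_inner film = 1/(h_i·2πr₁L) = 1/(1300×2π×0.03×17.6) = 2.319×10^-4 K/W
R_cast iron pipe wall = ln(39/30)/(2π×55×17.6) = 4.314×10^-5 K/W
R_extruded polystyrene = ln(79/39)/(2π×0.0308×17.6) = 0.2072 K/W
R_glass-fibre batt = ln(139/79)/(2π×0.0351×17.6) = 0.1456 K/W
R_total = 0.3531 K/W
Q = ΔT/R_total = 52/0.3531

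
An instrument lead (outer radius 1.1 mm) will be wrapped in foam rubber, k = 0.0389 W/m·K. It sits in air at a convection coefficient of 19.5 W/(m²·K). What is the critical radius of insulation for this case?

For a cylinder r_cr = k/h = 0.0389/19.5
r_cr = 1.99 mm; since the bare radius (1.1 mm) is below r_cr, adding a thin layer of insulation will *increase* heat loss.

r_cr ≈ 1.99 mm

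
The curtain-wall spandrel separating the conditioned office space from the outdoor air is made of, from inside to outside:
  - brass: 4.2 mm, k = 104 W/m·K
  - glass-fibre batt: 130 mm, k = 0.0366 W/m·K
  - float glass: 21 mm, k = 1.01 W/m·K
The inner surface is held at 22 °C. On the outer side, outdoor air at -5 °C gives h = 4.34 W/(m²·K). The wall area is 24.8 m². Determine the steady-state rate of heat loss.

Q ≈ 176 W

Model the wall as resistances in series:
R_brass = L/(kA) = 0.0042/(104×24.8) = 1.628×10^-6 K/W
R_glass-fibre batt = L/(kA) = 0.13/(0.0366×24.8) = 0.1432 K/W
R_float glass = L/(kA) = 0.021/(1.01×24.8) = 8.384×10^-4 K/W
R_outer film = 1/(h_o·A) = 1/(4.34×24.8) = 0.009291 K/W
R_total = 0.1534 K/W
Q = ΔT / R_total = 27 / 0.1534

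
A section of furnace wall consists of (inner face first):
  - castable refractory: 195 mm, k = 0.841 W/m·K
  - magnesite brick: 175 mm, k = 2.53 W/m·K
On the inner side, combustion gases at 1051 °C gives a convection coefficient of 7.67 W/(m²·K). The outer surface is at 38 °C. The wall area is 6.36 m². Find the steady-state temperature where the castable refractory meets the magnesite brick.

T ≈ 200 °C

Thermal resistances in series:
R_inner film = 1/(h_i·A) = 1/(7.67×6.36) = 0.0205 K/W
R_castable refractory = L/(kA) = 0.195/(0.841×6.36) = 0.03646 K/W
R_magnesite brick = L/(kA) = 0.175/(2.53×6.36) = 0.01088 K/W
R_total = 0.06783 K/W;  Q = ΔT/R_total = 1013/0.06783 = 14930 W
T_interface = T_inner − Q·ΣR(inner→interface) = 1051 − 14900×0.05696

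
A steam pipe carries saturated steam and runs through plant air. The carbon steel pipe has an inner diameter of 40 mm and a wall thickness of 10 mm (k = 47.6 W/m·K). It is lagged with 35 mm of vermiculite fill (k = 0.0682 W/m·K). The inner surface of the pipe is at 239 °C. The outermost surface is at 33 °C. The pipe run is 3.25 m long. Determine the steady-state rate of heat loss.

Q ≈ 371 W

Treating each annulus and film as a series resistance:
R_carbon steel pipe wall = ln(30/20)/(2π×47.6×3.25) = 4.171×10^-4 K/W
R_vermiculite fill = ln(65/30)/(2π×0.0682×3.25) = 0.5552 K/W
R_total = 0.5556 K/W
Q = ΔT/R_total = 206/0.5556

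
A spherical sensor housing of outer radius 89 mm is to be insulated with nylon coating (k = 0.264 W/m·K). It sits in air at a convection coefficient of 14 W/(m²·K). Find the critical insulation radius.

r_cr ≈ 37.7 mm

For a sphere r_cr = 2k/h = 2×0.264/14
r_cr = 37.7 mm; since the bare radius (89 mm) is above r_cr, any added insulation will reduce heat loss.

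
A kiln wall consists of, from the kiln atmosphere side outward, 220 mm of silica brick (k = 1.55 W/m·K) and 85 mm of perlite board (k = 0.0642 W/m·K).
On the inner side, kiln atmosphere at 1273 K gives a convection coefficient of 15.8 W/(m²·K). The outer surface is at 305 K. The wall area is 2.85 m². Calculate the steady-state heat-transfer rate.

Using the resistance-network approach (series):
R_inner film = 1/(h_i·A) = 1/(15.8×2.85) = 0.02221 K/W
R_silica brick = L/(kA) = 0.22/(1.55×2.85) = 0.0498 K/W
R_perlite board = L/(kA) = 0.085/(0.0642×2.85) = 0.4646 K/W
R_total = 0.5366 K/W
Q = ΔT / R_total = 968 / 0.5366

Q ≈ 1800 W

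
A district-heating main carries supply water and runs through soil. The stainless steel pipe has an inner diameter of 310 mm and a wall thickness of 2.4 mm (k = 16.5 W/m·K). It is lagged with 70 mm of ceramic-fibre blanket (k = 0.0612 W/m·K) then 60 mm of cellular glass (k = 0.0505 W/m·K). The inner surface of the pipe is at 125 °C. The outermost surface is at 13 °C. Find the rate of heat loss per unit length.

Radial resistances (cylindrical: R_cond = ln(r_o/r_i)/(2πkL), R_conv = 1/(h·2πrL)):
R_stainless steel pipe wall = ln(157.4/155)/(2π×16.5×1) = 1.482×10^-4 K/W
R_ceramic-fibre blanket = ln(227.4/157.4)/(2π×0.0612×1) = 0.9568 K/W
R_cellular glass = ln(287.4/227.4)/(2π×0.0505×1) = 0.738 K/W
R_total = 1.695 K/W
Q = ΔT/R_total = 112/1.695

q′ ≈ 66.1 W/m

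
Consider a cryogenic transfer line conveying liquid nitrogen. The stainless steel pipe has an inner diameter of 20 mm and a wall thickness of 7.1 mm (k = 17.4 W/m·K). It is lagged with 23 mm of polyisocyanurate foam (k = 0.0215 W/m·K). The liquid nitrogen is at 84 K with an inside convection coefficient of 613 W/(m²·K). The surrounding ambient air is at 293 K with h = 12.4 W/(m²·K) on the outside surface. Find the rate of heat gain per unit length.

Treating each annulus and film as a series resistance:
R_inner film = 1/(h_i·2πr₁L) = 1/(613×2π×0.01×1) = 0.02596 K/W
R_stainless steel pipe wall = ln(17.1/10)/(2π×17.4×1) = 0.004907 K/W
R_polyisocyanurate foam = ln(40.1/17.1)/(2π×0.0215×1) = 6.309 K/W
R_outer film = 1/(h_o·2πr_oL) = 1/(12.4×2π×0.0401×1) = 0.3201 K/W
R_total = 6.66 K/W
Q = ΔT/R_total = 209/6.66

q′ ≈ 31.4 W/m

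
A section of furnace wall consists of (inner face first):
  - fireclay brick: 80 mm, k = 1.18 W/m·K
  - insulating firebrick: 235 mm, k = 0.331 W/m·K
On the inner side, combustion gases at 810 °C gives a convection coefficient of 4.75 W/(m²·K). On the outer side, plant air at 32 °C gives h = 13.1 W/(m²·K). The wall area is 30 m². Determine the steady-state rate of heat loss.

Q ≈ 21900 W

Treating each layer as a thermal resistance in series:
R_inner film = 1/(h_i·A) = 1/(4.75×30) = 0.007018 K/W
R_fireclay brick = L/(kA) = 0.08/(1.18×30) = 0.00226 K/W
R_insulating firebrick = L/(kA) = 0.235/(0.331×30) = 0.02367 K/W
R_outer film = 1/(h_o·A) = 1/(13.1×30) = 0.002545 K/W
R_total = 0.03549 K/W
Q = ΔT / R_total = 778 / 0.03549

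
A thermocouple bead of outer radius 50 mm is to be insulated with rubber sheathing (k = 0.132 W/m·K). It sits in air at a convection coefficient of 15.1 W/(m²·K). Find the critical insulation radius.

r_cr ≈ 17.5 mm

For a sphere r_cr = 2k/h = 2×0.132/15.1
r_cr = 17.5 mm; since the bare radius (50 mm) is above r_cr, any added insulation will reduce heat loss.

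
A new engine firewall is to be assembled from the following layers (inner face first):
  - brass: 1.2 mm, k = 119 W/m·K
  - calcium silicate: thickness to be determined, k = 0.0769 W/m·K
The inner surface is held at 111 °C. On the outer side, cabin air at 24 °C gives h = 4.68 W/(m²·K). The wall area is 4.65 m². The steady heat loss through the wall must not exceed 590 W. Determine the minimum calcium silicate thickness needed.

L ≈ 36.3 mm

Using the resistance-network approach (series):
R_brass = L/(kA) = 0.0012/(119×4.65) = 2.169×10^-6 K/W
R_outer film = 1/(h_o·A) = 1/(4.68×4.65) = 0.04595 K/W
Sum of the known resistances R_other = 0.04595 K/W
Required total resistance R_tot = ΔT/Q_allow = 87/590 = 0.1475 K/W
R_calcium silicate = R_tot − R_other = 0.1015 K/W
L = R·k·A = 0.1015×0.0769×4.65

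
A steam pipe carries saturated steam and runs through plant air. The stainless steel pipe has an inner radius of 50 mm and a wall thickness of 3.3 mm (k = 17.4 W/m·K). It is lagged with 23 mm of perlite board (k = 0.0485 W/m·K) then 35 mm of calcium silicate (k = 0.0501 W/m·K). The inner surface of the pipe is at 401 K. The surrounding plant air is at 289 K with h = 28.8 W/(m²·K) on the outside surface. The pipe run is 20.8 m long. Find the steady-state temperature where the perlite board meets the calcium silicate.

Treating each annulus and film as a series resistance:
R_stainless steel pipe wall = ln(53.3/50)/(2π×17.4×20.8) = 2.811×10^-5 K/W
R_perlite board = ln(76.3/53.3)/(2π×0.0485×20.8) = 0.0566 K/W
R_calcium silicate = ln(111.3/76.3)/(2π×0.0501×20.8) = 0.05766 K/W
R_outer film = 1/(h_o·2πr_oL) = 1/(28.8×2π×0.1113×20.8) = 0.002387 K/W
R_total = 0.1167 K/W
Q = ΔT/R_total = 112/0.1167
Q = 960 W
T_interface = T_inner − Q·ΣR(inner→interface) = 401 − 960×0.05662

T ≈ 347 K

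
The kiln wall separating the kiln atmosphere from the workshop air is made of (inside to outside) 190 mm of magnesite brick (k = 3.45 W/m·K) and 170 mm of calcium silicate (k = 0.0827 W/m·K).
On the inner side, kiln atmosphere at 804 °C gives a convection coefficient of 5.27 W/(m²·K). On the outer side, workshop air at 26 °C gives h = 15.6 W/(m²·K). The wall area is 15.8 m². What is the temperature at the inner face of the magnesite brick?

T ≈ 742 °C

Model the wall as resistances in series:
R_inner film = 1/(h_i·A) = 1/(5.27×15.8) = 0.01201 K/W
R_magnesite brick = L/(kA) = 0.19/(3.45×15.8) = 0.003486 K/W
R_calcium silicate = L/(kA) = 0.17/(0.0827×15.8) = 0.1301 K/W
R_outer film = 1/(h_o·A) = 1/(15.6×15.8) = 0.004057 K/W
R_total = 0.1497 K/W;  Q = ΔT/R_total = 778/0.1497 = 5199 W
T_interface = T_inner − Q·ΣR(inner→interface) = 804 − 5200×0.01201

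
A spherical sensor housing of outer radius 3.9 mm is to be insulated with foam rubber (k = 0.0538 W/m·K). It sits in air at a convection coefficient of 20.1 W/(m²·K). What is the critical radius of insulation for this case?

For a sphere r_cr = 2k/h = 2×0.0538/20.1
r_cr = 5.35 mm; since the bare radius (3.9 mm) is below r_cr, adding a thin layer of insulation will *increase* heat loss.

r_cr ≈ 5.35 mm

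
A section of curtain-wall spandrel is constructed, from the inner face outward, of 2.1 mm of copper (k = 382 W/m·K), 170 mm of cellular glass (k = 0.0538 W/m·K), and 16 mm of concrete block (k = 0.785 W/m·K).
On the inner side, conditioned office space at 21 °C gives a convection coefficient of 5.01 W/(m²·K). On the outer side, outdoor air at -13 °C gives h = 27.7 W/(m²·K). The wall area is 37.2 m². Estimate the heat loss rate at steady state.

Thermal resistances in series:
R_inner film = 1/(h_i·A) = 1/(5.01×37.2) = 0.005366 K/W
R_copper = L/(kA) = 0.0021/(382×37.2) = 1.478×10^-7 K/W
R_cellular glass = L/(kA) = 0.17/(0.0538×37.2) = 0.08494 K/W
R_concrete block = L/(kA) = 0.016/(0.785×37.2) = 5.479×10^-4 K/W
R_outer film = 1/(h_o·A) = 1/(27.7×37.2) = 9.705×10^-4 K/W
R_total = 0.09183 K/W
Q = ΔT / R_total = 34 / 0.09183

Q ≈ 370 W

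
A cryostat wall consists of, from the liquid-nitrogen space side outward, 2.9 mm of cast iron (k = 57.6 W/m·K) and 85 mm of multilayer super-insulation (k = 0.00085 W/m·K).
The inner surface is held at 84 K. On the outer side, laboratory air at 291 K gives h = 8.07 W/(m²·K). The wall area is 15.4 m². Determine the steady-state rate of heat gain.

Q ≈ 31.8 W

Treating each layer as a thermal resistance in series:
R_cast iron = L/(kA) = 0.0029/(57.6×15.4) = 3.269×10^-6 K/W
R_multilayer super-insulation = L/(kA) = 0.085/(0.00085×15.4) = 6.494 K/W
R_outer film = 1/(h_o·A) = 1/(8.07×15.4) = 0.008046 K/W
R_total = 6.502 K/W
Q = ΔT / R_total = 207 / 6.502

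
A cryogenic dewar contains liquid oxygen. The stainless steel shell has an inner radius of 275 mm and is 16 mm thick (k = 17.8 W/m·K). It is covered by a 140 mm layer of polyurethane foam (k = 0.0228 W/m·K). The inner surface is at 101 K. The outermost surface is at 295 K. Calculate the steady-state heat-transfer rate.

Q ≈ 49.8 W

Spherical conduction: R = (1/r_in − 1/r_out)/(4πk) per layer; series-sum.
R_stainless steel shell = (1/0.275 − 1/0.291)/(4π×17.8) = 8.938×10^-4 K/W
R_polyurethane foam = (1/0.291 − 1/0.431)/(4π×0.0228) = 3.896 K/W
R_total = 3.897 K/W
Q = ΔT/R_total = 194/3.897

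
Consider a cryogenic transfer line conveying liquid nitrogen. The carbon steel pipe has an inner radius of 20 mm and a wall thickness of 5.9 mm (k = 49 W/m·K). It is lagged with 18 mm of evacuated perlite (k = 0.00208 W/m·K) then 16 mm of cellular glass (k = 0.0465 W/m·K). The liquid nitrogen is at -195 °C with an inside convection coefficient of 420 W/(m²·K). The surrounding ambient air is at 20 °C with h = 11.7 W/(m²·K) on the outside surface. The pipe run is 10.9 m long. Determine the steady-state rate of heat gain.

For a radial system each layer contributes R = ln(r_out/r_in)/(2πkL); films add R = 1/(hA).
R_inner film = 1/(h_i·2πr₁L) = 1/(420×2π×0.02×10.9) = 0.001738 K/W
R_carbon steel pipe wall = ln(25.9/20)/(2π×49×10.9) = 7.703×10^-5 K/W
R_evacuated perlite = ln(43.9/25.9)/(2π×0.00208×10.9) = 3.704 K/W
R_cellular glass = ln(59.9/43.9)/(2π×0.0465×10.9) = 0.09758 K/W
R_outer film = 1/(h_o·2πr_oL) = 1/(11.7×2π×0.0599×10.9) = 0.02083 K/W
R_total = 3.824 K/W
Q = ΔT/R_total = 215/3.824

Q ≈ 56.2 W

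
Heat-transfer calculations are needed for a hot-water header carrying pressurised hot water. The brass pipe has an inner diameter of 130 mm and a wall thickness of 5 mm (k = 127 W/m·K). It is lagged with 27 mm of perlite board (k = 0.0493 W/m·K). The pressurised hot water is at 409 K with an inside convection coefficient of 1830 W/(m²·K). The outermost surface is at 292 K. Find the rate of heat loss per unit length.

Radial resistances (cylindrical: R_cond = ln(r_o/r_i)/(2πkL), R_conv = 1/(h·2πrL)):
R_inner film = 1/(h_i·2πr₁L) = 1/(1830×2π×0.065×1) = 0.001338 K/W
R_brass pipe wall = ln(70/65)/(2π×127×1) = 9.287×10^-5 K/W
R_perlite board = ln(97/70)/(2π×0.0493×1) = 1.053 K/W
R_total = 1.055 K/W
Q = ΔT/R_total = 117/1.055

q′ ≈ 111 W/m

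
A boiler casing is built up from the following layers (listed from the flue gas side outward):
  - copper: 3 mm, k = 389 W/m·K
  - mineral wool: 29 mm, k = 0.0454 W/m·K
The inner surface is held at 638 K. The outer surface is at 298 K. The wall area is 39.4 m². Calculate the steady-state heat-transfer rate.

Q ≈ 21000 W

Thermal resistances in series:
R_copper = L/(kA) = 0.003/(389×39.4) = 1.957×10^-7 K/W
R_mineral wool = L/(kA) = 0.029/(0.0454×39.4) = 0.01621 K/W
R_total = 0.01621 K/W
Q = ΔT / R_total = 340 / 0.01621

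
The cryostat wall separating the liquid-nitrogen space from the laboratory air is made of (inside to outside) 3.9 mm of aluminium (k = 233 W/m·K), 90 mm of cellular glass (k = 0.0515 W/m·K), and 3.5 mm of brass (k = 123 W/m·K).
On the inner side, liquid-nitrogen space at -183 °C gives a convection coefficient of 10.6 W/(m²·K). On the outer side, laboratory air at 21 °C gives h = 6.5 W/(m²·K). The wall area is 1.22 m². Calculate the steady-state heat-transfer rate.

Series thermal resistances:
R_inner film = 1/(h_i·A) = 1/(10.6×1.22) = 0.07733 K/W
R_aluminium = L/(kA) = 0.0039/(233×1.22) = 1.372×10^-5 K/W
R_cellular glass = L/(kA) = 0.09/(0.0515×1.22) = 1.432 K/W
R_brass = L/(kA) = 0.0035/(123×1.22) = 2.332×10^-5 K/W
R_outer film = 1/(h_o·A) = 1/(6.5×1.22) = 0.1261 K/W
R_total = 1.636 K/W
Q = ΔT / R_total = 204 / 1.636

Q ≈ 125 W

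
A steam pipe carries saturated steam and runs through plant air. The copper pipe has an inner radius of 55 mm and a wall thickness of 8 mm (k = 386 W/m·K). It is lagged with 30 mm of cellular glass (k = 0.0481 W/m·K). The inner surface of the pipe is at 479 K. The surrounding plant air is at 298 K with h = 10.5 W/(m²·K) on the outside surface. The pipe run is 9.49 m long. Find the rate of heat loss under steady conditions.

Q ≈ 1180 W

Per-layer cylindrical resistances, series-summed:
R_copper pipe wall = ln(63/55)/(2π×386×9.49) = 5.9×10^-6 K/W
R_cellular glass = ln(93/63)/(2π×0.0481×9.49) = 0.1358 K/W
R_outer film = 1/(h_o·2πr_oL) = 1/(10.5×2π×0.093×9.49) = 0.01717 K/W
R_total = 0.153 K/W
Q = ΔT/R_total = 181/0.153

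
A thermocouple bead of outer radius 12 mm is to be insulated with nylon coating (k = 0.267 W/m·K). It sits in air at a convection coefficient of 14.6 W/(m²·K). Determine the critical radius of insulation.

For a sphere r_cr = 2k/h = 2×0.267/14.6
r_cr = 36.6 mm; since the bare radius (12 mm) is below r_cr, adding a thin layer of insulation will *increase* heat loss.

r_cr ≈ 36.6 mm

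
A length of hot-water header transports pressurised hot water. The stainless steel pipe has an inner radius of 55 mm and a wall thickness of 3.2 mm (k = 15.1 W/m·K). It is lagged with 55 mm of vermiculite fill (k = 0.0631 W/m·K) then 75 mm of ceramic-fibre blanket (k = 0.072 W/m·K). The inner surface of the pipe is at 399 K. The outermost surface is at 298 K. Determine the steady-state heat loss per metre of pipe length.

q′ ≈ 36 W/m

Per-layer cylindrical resistances, series-summed:
R_stainless steel pipe wall = ln(58.2/55)/(2π×15.1×1) = 5.961×10^-4 K/W
R_vermiculite fill = ln(113.2/58.2)/(2π×0.0631×1) = 1.678 K/W
R_ceramic-fibre blanket = ln(188.2/113.2)/(2π×0.072×1) = 1.124 K/W
R_total = 2.802 K/W
Q = ΔT/R_total = 101/2.802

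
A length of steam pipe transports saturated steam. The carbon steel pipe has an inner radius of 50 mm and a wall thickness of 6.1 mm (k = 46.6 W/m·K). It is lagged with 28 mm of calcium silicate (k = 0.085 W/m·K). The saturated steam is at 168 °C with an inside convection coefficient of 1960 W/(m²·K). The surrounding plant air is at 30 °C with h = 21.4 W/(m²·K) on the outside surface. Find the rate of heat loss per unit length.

q′ ≈ 163 W/m

Cylindrical conduction, so R = ln(r₂/r₁)/(2πkL) per layer, in series:
R_inner film = 1/(h_i·2πr₁L) = 1/(1960×2π×0.05×1) = 0.001624 K/W
R_carbon steel pipe wall = ln(56.1/50)/(2π×46.6×1) = 3.931×10^-4 K/W
R_calcium silicate = ln(84.1/56.1)/(2π×0.085×1) = 0.7581 K/W
R_outer film = 1/(h_o·2πr_oL) = 1/(21.4×2π×0.0841×1) = 0.08843 K/W
R_total = 0.8485 K/W
Q = ΔT/R_total = 138/0.8485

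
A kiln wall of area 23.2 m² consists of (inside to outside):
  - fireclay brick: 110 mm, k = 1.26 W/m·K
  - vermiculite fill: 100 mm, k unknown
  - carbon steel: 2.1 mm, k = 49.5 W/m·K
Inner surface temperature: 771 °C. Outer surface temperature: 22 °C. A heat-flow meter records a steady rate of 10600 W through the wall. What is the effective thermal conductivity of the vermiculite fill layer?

Series thermal resistances:
R_fireclay brick = L/(kA) = 0.11/(1.26×23.2) = 0.003763 K/W
R_carbon steel = L/(kA) = 0.0021/(49.5×23.2) = 1.829×10^-6 K/W
Sum of known resistances R_other = 0.003765 K/W
Total R = ΔT/Q = 749/10600 = 0.07066 K/W
R_vermiculite fill = R_total − R_other = 0.0669 K/W
k = L/(R·A) = 0.1/(0.0669×23.2)

k ≈ 0.0644 W/(m·K)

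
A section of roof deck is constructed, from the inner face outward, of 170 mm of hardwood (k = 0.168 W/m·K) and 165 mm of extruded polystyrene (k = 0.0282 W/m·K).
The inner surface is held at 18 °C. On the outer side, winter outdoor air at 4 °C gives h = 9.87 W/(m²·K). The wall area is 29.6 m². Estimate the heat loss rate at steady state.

Model the wall as resistances in series:
R_hardwood = L/(kA) = 0.17/(0.168×29.6) = 0.03419 K/W
R_extruded polystyrene = L/(kA) = 0.165/(0.0282×29.6) = 0.1977 K/W
R_outer film = 1/(h_o·A) = 1/(9.87×29.6) = 0.003423 K/W
R_total = 0.2353 K/W
Q = ΔT / R_total = 14 / 0.2353

Q ≈ 59.5 W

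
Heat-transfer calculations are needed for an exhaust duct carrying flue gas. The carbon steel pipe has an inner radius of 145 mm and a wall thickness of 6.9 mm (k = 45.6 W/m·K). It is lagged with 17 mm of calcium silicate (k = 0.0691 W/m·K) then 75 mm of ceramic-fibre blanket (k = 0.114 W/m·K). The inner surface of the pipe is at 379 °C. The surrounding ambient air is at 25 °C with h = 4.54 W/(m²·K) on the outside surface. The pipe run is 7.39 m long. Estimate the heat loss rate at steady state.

Q ≈ 2900 W

Radial resistances (cylindrical: R_cond = ln(r_o/r_i)/(2πkL), R_conv = 1/(h·2πrL)):
R_carbon steel pipe wall = ln(151.9/145)/(2π×45.6×7.39) = 2.196×10^-5 K/W
R_calcium silicate = ln(168.9/151.9)/(2π×0.0691×7.39) = 0.03306 K/W
R_ceramic-fibre blanket = ln(243.9/168.9)/(2π×0.114×7.39) = 0.06942 K/W
R_outer film = 1/(h_o·2πr_oL) = 1/(4.54×2π×0.2439×7.39) = 0.01945 K/W
R_total = 0.122 K/W
Q = ΔT/R_total = 354/0.122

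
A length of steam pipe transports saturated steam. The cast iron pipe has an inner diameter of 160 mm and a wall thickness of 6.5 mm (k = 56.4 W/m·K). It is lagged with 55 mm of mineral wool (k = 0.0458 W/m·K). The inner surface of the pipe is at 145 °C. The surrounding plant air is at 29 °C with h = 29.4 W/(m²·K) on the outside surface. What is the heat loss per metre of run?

q′ ≈ 66.3 W/m

Per-layer cylindrical resistances, series-summed:
R_cast iron pipe wall = ln(86.5/80)/(2π×56.4×1) = 2.204×10^-4 K/W
R_mineral wool = ln(141.5/86.5)/(2π×0.0458×1) = 1.71 K/W
R_outer film = 1/(h_o·2πr_oL) = 1/(29.4×2π×0.1415×1) = 0.03826 K/W
R_total = 1.749 K/W
Q = ΔT/R_total = 116/1.749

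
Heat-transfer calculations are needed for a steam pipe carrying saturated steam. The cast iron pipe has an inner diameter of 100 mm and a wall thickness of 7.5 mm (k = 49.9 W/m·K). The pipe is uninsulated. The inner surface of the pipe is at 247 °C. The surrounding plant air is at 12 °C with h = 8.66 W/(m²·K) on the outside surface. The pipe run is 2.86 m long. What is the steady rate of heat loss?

Treating each annulus and film as a series resistance:
R_cast iron pipe wall = ln(57.5/50)/(2π×49.9×2.86) = 1.559×10^-4 K/W
R_outer film = 1/(h_o·2πr_oL) = 1/(8.66×2π×0.0575×2.86) = 0.1118 K/W
R_total = 0.1119 K/W
Q = ΔT/R_total = 235/0.1119

Q ≈ 2100 W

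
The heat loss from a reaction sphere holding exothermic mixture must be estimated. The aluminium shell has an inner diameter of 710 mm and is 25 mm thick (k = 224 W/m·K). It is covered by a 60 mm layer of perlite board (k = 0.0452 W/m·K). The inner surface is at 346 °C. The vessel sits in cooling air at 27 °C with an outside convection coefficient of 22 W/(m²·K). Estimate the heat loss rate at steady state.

Spherical conduction: R = (1/r_in − 1/r_out)/(4πk) per layer; series-sum.
R_aluminium shell = (1/0.355 − 1/0.38)/(4π×224) = 6.584×10^-5 K/W
R_perlite board = (1/0.38 − 1/0.44)/(4π×0.0452) = 0.6318 K/W
R_outer film = 1/(h·4πr_o²) = 1/(22×4π×0.44²) = 0.01868 K/W
R_total = 0.6505 K/W
Q = ΔT/R_total = 319/0.6505

Q ≈ 490 W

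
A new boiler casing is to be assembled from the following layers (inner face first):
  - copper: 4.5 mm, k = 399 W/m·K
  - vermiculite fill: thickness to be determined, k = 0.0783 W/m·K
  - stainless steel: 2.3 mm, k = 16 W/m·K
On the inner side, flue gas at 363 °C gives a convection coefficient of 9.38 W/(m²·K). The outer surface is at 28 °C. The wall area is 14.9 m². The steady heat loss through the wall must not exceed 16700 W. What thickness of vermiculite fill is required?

Model the wall as resistances in series:
R_inner film = 1/(h_i·A) = 1/(9.38×14.9) = 0.007155 K/W
R_copper = L/(kA) = 0.0045/(399×14.9) = 7.569×10^-7 K/W
R_stainless steel = L/(kA) = 0.0023/(16×14.9) = 9.648×10^-6 K/W
Sum of the known resistances R_other = 0.007165 K/W
Required total resistance R_tot = ΔT/Q_allow = 335/16700 = 0.02006 K/W
R_vermiculite fill = R_tot − R_other = 0.01289 K/W
L = R·k·A = 0.01289×0.0783×14.9

L ≈ 15 mm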